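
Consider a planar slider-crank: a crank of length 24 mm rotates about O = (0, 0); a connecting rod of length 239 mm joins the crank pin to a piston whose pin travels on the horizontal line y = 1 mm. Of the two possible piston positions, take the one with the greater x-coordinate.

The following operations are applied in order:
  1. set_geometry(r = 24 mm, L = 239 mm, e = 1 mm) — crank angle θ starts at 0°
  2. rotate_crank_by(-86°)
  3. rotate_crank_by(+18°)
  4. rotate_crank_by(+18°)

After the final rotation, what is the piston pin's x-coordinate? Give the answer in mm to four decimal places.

set_geometry: r = 24 mm, L = 239 mm, e = 1 mm; θ ← 0°
rotate_crank_by(-86°): θ ← 0° -86° = -86°
rotate_crank_by(+18°): θ ← -86° +18° = -68°
rotate_crank_by(+18°): θ ← -68° +18° = -50°
crank pin P = (r cos θ, r sin θ) = (15.426903, -18.385067)
h = r sin θ − e = -18.385067 − 1 = -19.385067
x = r cos θ + √(L² − h²) = 15.426903 + √(57121.0 − 375.7808) = 15.426903 + 238.212550 = 253.639453

253.6395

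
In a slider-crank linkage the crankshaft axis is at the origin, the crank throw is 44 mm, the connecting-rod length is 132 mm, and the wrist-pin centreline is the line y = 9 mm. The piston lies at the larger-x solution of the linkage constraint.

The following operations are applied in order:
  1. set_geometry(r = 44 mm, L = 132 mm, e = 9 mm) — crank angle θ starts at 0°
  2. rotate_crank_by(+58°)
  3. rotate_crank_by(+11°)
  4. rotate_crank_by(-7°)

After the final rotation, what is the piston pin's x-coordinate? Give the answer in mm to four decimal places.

set_geometry: r = 44 mm, L = 132 mm, e = 9 mm; θ ← 0°
rotate_crank_by(+58°): θ ← 0° +58° = 58°
rotate_crank_by(+11°): θ ← 58° +11° = 69°
rotate_crank_by(-7°): θ ← 69° -7° = 62°
crank pin P = (r cos θ, r sin θ) = (20.656749, 38.849694)
h = r sin θ − e = 38.849694 − 9 = 29.849694
x = r cos θ + √(L² − h²) = 20.656749 + √(17424.0 − 891.0042) = 20.656749 + 128.580697 = 149.237446

149.2374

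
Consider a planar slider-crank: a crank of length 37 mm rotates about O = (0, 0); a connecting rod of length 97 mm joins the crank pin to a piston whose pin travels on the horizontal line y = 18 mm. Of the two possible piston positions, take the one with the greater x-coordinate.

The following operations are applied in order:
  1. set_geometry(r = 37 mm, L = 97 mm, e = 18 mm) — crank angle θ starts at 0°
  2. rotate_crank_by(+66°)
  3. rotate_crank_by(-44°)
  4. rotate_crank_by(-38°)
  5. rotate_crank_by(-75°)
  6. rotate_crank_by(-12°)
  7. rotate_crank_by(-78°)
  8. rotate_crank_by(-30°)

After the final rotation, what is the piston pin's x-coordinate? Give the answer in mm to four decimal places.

set_geometry: r = 37 mm, L = 97 mm, e = 18 mm; θ ← 0°
rotate_crank_by(+66°): θ ← 0° +66° = 66°
rotate_crank_by(-44°): θ ← 66° -44° = 22°
rotate_crank_by(-38°): θ ← 22° -38° = -16°
rotate_crank_by(-75°): θ ← -16° -75° = -91°
rotate_crank_by(-12°): θ ← -91° -12° = -103°
rotate_crank_by(-78°): θ ← -103° -78° = -181°
rotate_crank_by(-30°): θ ← -181° -30° = -211°
crank pin P = (r cos θ, r sin θ) = (-31.715190, 19.056409)
h = r sin θ − e = 19.056409 − 18 = 1.056409
x = r cos θ + √(L² − h²) = -31.715190 + √(9409.0 − 1.1160) = -31.715190 + 96.994247 = 65.279057

65.2791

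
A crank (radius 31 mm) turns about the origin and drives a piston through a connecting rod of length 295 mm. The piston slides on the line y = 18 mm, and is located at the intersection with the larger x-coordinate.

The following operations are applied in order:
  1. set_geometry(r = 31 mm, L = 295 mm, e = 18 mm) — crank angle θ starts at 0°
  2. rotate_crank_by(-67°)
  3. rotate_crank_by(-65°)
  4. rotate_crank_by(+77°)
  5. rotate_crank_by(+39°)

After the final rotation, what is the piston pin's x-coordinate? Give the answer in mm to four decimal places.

323.6024

set_geometry: r = 31 mm, L = 295 mm, e = 18 mm; θ ← 0°
rotate_crank_by(-67°): θ ← 0° -67° = -67°
rotate_crank_by(-65°): θ ← -67° -65° = -132°
rotate_crank_by(+77°): θ ← -132° +77° = -55°
rotate_crank_by(+39°): θ ← -55° +39° = -16°
crank pin P = (r cos θ, r sin θ) = (29.799113, -8.544758)
h = r sin θ − e = -8.544758 − 18 = -26.544758
x = r cos θ + √(L² − h²) = 29.799113 + √(87025.0 − 704.6242) = 29.799113 + 293.803294 = 323.602407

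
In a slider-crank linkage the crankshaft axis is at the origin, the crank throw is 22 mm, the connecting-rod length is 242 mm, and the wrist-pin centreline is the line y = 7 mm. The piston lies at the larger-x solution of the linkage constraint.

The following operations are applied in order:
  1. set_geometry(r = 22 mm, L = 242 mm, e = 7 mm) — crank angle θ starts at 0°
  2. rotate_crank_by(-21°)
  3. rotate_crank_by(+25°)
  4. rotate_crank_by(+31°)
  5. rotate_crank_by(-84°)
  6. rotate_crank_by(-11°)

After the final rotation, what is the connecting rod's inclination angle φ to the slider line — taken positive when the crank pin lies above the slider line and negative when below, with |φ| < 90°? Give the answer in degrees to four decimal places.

set_geometry: r = 22 mm, L = 242 mm, e = 7 mm; θ ← 0°
rotate_crank_by(-21°): θ ← 0° -21° = -21°
rotate_crank_by(+25°): θ ← -21° +25° = 4°
rotate_crank_by(+31°): θ ← 4° +31° = 35°
rotate_crank_by(-84°): θ ← 35° -84° = -49°
rotate_crank_by(-11°): θ ← -49° -11° = -60°
crank pin P = (r cos θ, r sin θ) = (11.000000, -19.052559)
h = r sin θ − e = -19.052559 − 7 = -26.052559
sin φ = h / L = -26.052559 / 242 = -0.10765520
φ = arcsin(-0.10765520) = -6.180166°

-6.1802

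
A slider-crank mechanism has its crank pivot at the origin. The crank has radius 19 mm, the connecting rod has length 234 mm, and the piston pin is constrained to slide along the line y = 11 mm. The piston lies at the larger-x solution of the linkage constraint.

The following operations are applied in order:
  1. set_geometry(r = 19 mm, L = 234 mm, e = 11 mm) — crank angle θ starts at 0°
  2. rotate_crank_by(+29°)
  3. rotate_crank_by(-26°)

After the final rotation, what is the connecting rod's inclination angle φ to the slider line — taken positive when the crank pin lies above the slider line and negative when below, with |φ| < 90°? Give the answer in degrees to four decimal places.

-2.4507

set_geometry: r = 19 mm, L = 234 mm, e = 11 mm; θ ← 0°
rotate_crank_by(+29°): θ ← 0° +29° = 29°
rotate_crank_by(-26°): θ ← 29° -26° = 3°
crank pin P = (r cos θ, r sin θ) = (18.973961, 0.994383)
h = r sin θ − e = 0.994383 − 11 = -10.005617
sin φ = h / L = -10.005617 / 234 = -0.04275905
φ = arcsin(-0.04275905) = -2.450660°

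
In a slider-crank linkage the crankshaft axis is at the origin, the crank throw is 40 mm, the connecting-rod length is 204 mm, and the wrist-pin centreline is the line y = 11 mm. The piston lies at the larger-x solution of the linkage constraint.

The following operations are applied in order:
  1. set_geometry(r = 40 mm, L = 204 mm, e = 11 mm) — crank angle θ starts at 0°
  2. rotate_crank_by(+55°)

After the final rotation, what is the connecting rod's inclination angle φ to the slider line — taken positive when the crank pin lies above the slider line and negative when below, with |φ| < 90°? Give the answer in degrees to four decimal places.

6.1249

set_geometry: r = 40 mm, L = 204 mm, e = 11 mm; θ ← 0°
rotate_crank_by(+55°): θ ← 0° +55° = 55°
crank pin P = (r cos θ, r sin θ) = (22.943057, 32.766082)
h = r sin θ − e = 32.766082 − 11 = 21.766082
sin φ = h / L = 21.766082 / 204 = 0.10669648
φ = arcsin(0.10669648) = 6.124917°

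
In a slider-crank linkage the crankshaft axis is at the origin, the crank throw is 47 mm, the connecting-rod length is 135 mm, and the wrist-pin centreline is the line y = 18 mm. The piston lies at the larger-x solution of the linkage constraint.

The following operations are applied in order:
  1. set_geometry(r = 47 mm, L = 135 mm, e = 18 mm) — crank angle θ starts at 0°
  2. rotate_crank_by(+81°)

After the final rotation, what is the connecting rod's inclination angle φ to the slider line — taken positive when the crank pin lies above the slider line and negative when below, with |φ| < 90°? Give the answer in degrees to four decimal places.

set_geometry: r = 47 mm, L = 135 mm, e = 18 mm; θ ← 0°
rotate_crank_by(+81°): θ ← 0° +81° = 81°
crank pin P = (r cos θ, r sin θ) = (7.352420, 46.421352)
h = r sin θ − e = 46.421352 − 18 = 28.421352
sin φ = h / L = 28.421352 / 135 = 0.21052853
φ = arcsin(0.21052853) = 12.153327°

12.1533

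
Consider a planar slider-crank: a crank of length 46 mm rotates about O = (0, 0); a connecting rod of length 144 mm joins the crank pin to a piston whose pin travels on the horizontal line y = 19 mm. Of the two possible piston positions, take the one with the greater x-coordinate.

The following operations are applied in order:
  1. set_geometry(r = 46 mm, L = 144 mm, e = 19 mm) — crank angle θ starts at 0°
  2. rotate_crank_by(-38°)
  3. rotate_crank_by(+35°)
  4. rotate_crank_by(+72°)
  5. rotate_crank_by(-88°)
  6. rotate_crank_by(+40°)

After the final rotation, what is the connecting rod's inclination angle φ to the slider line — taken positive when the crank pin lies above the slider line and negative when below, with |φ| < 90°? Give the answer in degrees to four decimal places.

set_geometry: r = 46 mm, L = 144 mm, e = 19 mm; θ ← 0°
rotate_crank_by(-38°): θ ← 0° -38° = -38°
rotate_crank_by(+35°): θ ← -38° +35° = -3°
rotate_crank_by(+72°): θ ← -3° +72° = 69°
rotate_crank_by(-88°): θ ← 69° -88° = -19°
rotate_crank_by(+40°): θ ← -19° +40° = 21°
crank pin P = (r cos θ, r sin θ) = (42.944700, 16.484926)
h = r sin θ − e = 16.484926 − 19 = -2.515074
sin φ = h / L = -2.515074 / 144 = -0.01746579
φ = arcsin(-0.01746579) = -1.000767°

-1.0008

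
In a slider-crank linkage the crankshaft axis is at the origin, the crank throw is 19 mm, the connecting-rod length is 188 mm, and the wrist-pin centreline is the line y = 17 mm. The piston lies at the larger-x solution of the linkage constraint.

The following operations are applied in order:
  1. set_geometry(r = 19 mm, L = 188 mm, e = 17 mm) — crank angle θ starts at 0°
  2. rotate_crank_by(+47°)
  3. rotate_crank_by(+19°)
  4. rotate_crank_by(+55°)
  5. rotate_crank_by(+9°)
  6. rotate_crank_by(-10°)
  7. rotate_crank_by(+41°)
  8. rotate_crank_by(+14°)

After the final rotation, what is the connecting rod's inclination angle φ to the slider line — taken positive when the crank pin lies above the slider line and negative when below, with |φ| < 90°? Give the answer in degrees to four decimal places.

-4.6815

set_geometry: r = 19 mm, L = 188 mm, e = 17 mm; θ ← 0°
rotate_crank_by(+47°): θ ← 0° +47° = 47°
rotate_crank_by(+19°): θ ← 47° +19° = 66°
rotate_crank_by(+55°): θ ← 66° +55° = 121°
rotate_crank_by(+9°): θ ← 121° +9° = 130°
rotate_crank_by(-10°): θ ← 130° -10° = 120°
rotate_crank_by(+41°): θ ← 120° +41° = 161°
rotate_crank_by(+14°): θ ← 161° +14° = 175°
crank pin P = (r cos θ, r sin θ) = (-18.927699, 1.655959)
h = r sin θ − e = 1.655959 − 17 = -15.344041
sin φ = h / L = -15.344041 / 188 = -0.08161724
φ = arcsin(-0.08161724) = -4.681531°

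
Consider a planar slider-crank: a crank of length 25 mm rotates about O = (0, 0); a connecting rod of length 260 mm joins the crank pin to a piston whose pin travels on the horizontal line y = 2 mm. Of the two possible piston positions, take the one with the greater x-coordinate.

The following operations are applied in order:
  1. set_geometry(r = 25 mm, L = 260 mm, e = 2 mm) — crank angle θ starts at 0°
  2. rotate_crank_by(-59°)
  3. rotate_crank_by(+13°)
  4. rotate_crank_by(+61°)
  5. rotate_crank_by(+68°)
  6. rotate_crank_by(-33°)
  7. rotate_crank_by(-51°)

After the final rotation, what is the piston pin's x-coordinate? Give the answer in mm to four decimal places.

284.9848

set_geometry: r = 25 mm, L = 260 mm, e = 2 mm; θ ← 0°
rotate_crank_by(-59°): θ ← 0° -59° = -59°
rotate_crank_by(+13°): θ ← -59° +13° = -46°
rotate_crank_by(+61°): θ ← -46° +61° = 15°
rotate_crank_by(+68°): θ ← 15° +68° = 83°
rotate_crank_by(-33°): θ ← 83° -33° = 50°
rotate_crank_by(-51°): θ ← 50° -51° = -1°
crank pin P = (r cos θ, r sin θ) = (24.996192, -0.436310)
h = r sin θ − e = -0.436310 − 2 = -2.436310
x = r cos θ + √(L² − h²) = 24.996192 + √(67600.0 − 5.9356) = 24.996192 + 259.988585 = 284.984777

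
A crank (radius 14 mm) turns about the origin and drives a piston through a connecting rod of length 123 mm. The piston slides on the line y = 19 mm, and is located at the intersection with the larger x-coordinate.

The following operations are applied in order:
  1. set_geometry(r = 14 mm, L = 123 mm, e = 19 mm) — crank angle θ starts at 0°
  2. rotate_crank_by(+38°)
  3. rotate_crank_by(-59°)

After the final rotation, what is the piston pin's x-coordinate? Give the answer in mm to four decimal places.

set_geometry: r = 14 mm, L = 123 mm, e = 19 mm; θ ← 0°
rotate_crank_by(+38°): θ ← 0° +38° = 38°
rotate_crank_by(-59°): θ ← 38° -59° = -21°
crank pin P = (r cos θ, r sin θ) = (13.070126, -5.017151)
h = r sin θ − e = -5.017151 − 19 = -24.017151
x = r cos θ + √(L² − h²) = 13.070126 + √(15129.0 − 576.8236) = 13.070126 + 120.632402 = 133.702528

133.7025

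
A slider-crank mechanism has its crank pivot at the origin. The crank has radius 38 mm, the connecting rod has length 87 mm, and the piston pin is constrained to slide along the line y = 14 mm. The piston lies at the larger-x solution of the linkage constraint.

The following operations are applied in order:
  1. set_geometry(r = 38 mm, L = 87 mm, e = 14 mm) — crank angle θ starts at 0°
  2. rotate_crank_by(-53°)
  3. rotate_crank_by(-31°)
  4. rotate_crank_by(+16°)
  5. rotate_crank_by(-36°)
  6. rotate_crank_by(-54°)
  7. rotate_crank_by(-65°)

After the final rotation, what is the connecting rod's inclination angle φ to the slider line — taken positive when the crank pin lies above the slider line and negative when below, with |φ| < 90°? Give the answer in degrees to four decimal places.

set_geometry: r = 38 mm, L = 87 mm, e = 14 mm; θ ← 0°
rotate_crank_by(-53°): θ ← 0° -53° = -53°
rotate_crank_by(-31°): θ ← -53° -31° = -84°
rotate_crank_by(+16°): θ ← -84° +16° = -68°
rotate_crank_by(-36°): θ ← -68° -36° = -104°
rotate_crank_by(-54°): θ ← -104° -54° = -158°
rotate_crank_by(-65°): θ ← -158° -65° = -223°
crank pin P = (r cos θ, r sin θ) = (-27.791441, 25.915938)
h = r sin θ − e = 25.915938 − 14 = 11.915938
sin φ = h / L = 11.915938 / 87 = 0.13696480
φ = arcsin(0.13696480) = 7.872250°

7.8723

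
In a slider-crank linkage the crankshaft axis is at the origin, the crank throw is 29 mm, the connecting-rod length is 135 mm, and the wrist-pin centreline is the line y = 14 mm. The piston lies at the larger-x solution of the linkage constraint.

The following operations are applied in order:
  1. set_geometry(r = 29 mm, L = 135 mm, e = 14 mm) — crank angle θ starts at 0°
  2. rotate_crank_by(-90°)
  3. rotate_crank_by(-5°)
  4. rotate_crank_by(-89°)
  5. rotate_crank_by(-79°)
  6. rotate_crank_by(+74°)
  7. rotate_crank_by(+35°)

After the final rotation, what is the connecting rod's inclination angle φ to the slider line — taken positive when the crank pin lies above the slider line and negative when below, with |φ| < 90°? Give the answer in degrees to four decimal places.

-11.4126

set_geometry: r = 29 mm, L = 135 mm, e = 14 mm; θ ← 0°
rotate_crank_by(-90°): θ ← 0° -90° = -90°
rotate_crank_by(-5°): θ ← -90° -5° = -95°
rotate_crank_by(-89°): θ ← -95° -89° = -184°
rotate_crank_by(-79°): θ ← -184° -79° = -263°
rotate_crank_by(+74°): θ ← -263° +74° = -189°
rotate_crank_by(+35°): θ ← -189° +35° = -154°
crank pin P = (r cos θ, r sin θ) = (-26.065027, -12.712763)
h = r sin θ − e = -12.712763 − 14 = -26.712763
sin φ = h / L = -26.712763 / 135 = -0.19787232
φ = arcsin(-0.19787232) = -11.412566°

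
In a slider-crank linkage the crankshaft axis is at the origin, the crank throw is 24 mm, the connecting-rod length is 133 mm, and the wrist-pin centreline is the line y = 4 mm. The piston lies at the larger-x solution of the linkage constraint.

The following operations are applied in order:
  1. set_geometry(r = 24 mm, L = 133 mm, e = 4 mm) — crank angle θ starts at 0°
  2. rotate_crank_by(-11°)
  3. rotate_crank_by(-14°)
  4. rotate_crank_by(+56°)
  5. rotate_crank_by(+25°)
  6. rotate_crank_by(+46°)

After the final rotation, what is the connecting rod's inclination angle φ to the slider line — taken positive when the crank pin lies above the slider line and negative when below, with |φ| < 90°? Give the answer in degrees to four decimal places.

8.4202

set_geometry: r = 24 mm, L = 133 mm, e = 4 mm; θ ← 0°
rotate_crank_by(-11°): θ ← 0° -11° = -11°
rotate_crank_by(-14°): θ ← -11° -14° = -25°
rotate_crank_by(+56°): θ ← -25° +56° = 31°
rotate_crank_by(+25°): θ ← 31° +25° = 56°
rotate_crank_by(+46°): θ ← 56° +46° = 102°
crank pin P = (r cos θ, r sin θ) = (-4.989881, 23.475542)
h = r sin θ − e = 23.475542 − 4 = 19.475542
sin φ = h / L = 19.475542 / 133 = 0.14643265
φ = arcsin(0.14643265) = 8.420250°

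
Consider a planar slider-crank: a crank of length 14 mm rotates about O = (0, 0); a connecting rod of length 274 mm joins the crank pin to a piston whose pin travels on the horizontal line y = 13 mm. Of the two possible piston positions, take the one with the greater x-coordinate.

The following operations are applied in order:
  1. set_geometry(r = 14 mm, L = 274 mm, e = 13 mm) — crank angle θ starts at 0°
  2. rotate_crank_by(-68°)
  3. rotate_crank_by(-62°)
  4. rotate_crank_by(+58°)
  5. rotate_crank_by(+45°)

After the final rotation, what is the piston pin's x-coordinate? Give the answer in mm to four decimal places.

285.7896

set_geometry: r = 14 mm, L = 274 mm, e = 13 mm; θ ← 0°
rotate_crank_by(-68°): θ ← 0° -68° = -68°
rotate_crank_by(-62°): θ ← -68° -62° = -130°
rotate_crank_by(+58°): θ ← -130° +58° = -72°
rotate_crank_by(+45°): θ ← -72° +45° = -27°
crank pin P = (r cos θ, r sin θ) = (12.474091, -6.355867)
h = r sin θ − e = -6.355867 − 13 = -19.355867
x = r cos θ + √(L² − h²) = 12.474091 + √(75076.0 − 374.6496) = 12.474091 + 273.315478 = 285.789569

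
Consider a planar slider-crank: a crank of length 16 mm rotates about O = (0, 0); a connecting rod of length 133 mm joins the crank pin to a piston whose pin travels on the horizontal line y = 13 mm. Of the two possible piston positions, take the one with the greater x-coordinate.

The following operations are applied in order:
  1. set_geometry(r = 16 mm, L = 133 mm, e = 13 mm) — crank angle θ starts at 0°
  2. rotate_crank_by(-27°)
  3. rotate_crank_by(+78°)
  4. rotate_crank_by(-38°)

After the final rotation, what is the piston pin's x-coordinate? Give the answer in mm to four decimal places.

set_geometry: r = 16 mm, L = 133 mm, e = 13 mm; θ ← 0°
rotate_crank_by(-27°): θ ← 0° -27° = -27°
rotate_crank_by(+78°): θ ← -27° +78° = 51°
rotate_crank_by(-38°): θ ← 51° -38° = 13°
crank pin P = (r cos θ, r sin θ) = (15.589921, 3.599217)
h = r sin θ − e = 3.599217 − 13 = -9.400783
x = r cos θ + √(L² − h²) = 15.589921 + √(17689.0 − 88.3747) = 15.589921 + 132.667348 = 148.257269

148.2573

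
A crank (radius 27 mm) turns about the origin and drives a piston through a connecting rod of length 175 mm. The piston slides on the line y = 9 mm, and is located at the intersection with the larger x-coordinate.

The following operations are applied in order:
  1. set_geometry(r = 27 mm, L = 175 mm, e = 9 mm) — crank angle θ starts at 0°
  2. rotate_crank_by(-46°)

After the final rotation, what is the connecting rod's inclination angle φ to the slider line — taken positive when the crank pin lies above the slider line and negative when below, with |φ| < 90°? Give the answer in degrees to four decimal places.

set_geometry: r = 27 mm, L = 175 mm, e = 9 mm; θ ← 0°
rotate_crank_by(-46°): θ ← 0° -46° = -46°
crank pin P = (r cos θ, r sin θ) = (18.755776, -19.422175)
h = r sin θ − e = -19.422175 − 9 = -28.422175
sin φ = h / L = -28.422175 / 175 = -0.16241243
φ = arcsin(-0.16241243) = -9.346950°

-9.3469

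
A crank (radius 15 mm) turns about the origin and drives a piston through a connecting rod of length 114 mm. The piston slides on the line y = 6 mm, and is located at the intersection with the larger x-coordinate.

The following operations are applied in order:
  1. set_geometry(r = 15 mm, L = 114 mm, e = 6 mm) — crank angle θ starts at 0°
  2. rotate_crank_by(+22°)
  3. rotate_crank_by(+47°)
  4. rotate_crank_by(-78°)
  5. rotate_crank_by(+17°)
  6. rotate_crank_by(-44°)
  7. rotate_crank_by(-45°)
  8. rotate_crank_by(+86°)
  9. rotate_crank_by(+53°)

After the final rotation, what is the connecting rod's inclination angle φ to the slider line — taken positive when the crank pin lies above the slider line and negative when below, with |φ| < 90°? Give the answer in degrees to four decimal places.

set_geometry: r = 15 mm, L = 114 mm, e = 6 mm; θ ← 0°
rotate_crank_by(+22°): θ ← 0° +22° = 22°
rotate_crank_by(+47°): θ ← 22° +47° = 69°
rotate_crank_by(-78°): θ ← 69° -78° = -9°
rotate_crank_by(+17°): θ ← -9° +17° = 8°
rotate_crank_by(-44°): θ ← 8° -44° = -36°
rotate_crank_by(-45°): θ ← -36° -45° = -81°
rotate_crank_by(+86°): θ ← -81° +86° = 5°
rotate_crank_by(+53°): θ ← 5° +53° = 58°
crank pin P = (r cos θ, r sin θ) = (7.948789, 12.720721)
h = r sin θ − e = 12.720721 − 6 = 6.720721
sin φ = h / L = 6.720721 / 114 = 0.05895370
φ = arcsin(0.05895370) = 3.379758°

3.3798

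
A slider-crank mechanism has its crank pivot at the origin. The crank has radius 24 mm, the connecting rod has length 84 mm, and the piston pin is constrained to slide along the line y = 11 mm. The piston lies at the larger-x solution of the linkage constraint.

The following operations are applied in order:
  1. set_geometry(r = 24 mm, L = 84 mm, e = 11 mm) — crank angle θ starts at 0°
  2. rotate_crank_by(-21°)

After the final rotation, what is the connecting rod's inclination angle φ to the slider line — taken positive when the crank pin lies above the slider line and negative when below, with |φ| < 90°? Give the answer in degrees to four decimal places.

set_geometry: r = 24 mm, L = 84 mm, e = 11 mm; θ ← 0°
rotate_crank_by(-21°): θ ← 0° -21° = -21°
crank pin P = (r cos θ, r sin θ) = (22.405930, -8.600831)
h = r sin θ − e = -8.600831 − 11 = -19.600831
sin φ = h / L = -19.600831 / 84 = -0.23334322
φ = arcsin(-0.23334322) = -13.493982°

-13.4940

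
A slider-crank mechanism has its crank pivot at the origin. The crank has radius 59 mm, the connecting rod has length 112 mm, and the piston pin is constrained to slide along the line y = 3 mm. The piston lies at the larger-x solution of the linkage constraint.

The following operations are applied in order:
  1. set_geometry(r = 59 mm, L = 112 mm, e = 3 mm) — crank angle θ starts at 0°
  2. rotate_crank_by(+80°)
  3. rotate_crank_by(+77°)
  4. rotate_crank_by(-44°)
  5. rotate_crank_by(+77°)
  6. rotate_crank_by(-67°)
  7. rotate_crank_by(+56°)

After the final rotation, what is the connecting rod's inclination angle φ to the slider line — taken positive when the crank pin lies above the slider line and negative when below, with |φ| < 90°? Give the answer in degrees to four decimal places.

-1.0080

set_geometry: r = 59 mm, L = 112 mm, e = 3 mm; θ ← 0°
rotate_crank_by(+80°): θ ← 0° +80° = 80°
rotate_crank_by(+77°): θ ← 80° +77° = 157°
rotate_crank_by(-44°): θ ← 157° -44° = 113°
rotate_crank_by(+77°): θ ← 113° +77° = 190°
rotate_crank_by(-67°): θ ← 190° -67° = 123°
rotate_crank_by(+56°): θ ← 123° +56° = 179°
crank pin P = (r cos θ, r sin θ) = (-58.991014, 1.029692)
h = r sin θ − e = 1.029692 − 3 = -1.970308
sin φ = h / L = -1.970308 / 112 = -0.01759204
φ = arcsin(-0.01759204) = -1.008001°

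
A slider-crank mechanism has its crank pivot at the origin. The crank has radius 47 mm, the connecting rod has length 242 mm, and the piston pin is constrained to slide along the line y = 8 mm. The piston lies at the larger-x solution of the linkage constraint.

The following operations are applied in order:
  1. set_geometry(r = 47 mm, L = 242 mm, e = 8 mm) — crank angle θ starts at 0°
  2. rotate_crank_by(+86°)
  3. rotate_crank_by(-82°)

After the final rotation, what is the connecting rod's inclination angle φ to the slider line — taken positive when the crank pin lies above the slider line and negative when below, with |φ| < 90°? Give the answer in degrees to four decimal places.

set_geometry: r = 47 mm, L = 242 mm, e = 8 mm; θ ← 0°
rotate_crank_by(+86°): θ ← 0° +86° = 86°
rotate_crank_by(-82°): θ ← 86° -82° = 4°
crank pin P = (r cos θ, r sin θ) = (46.885510, 3.278554)
h = r sin θ − e = 3.278554 − 8 = -4.721446
sin φ = h / L = -4.721446 / 242 = -0.01951011
φ = arcsin(-0.01951011) = -1.117918°

-1.1179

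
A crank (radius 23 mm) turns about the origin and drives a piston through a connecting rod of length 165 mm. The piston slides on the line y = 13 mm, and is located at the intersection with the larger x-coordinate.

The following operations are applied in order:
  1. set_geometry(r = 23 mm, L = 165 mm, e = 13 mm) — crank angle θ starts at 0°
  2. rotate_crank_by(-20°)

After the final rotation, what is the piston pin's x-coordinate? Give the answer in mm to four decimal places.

185.2882

set_geometry: r = 23 mm, L = 165 mm, e = 13 mm; θ ← 0°
rotate_crank_by(-20°): θ ← 0° -20° = -20°
crank pin P = (r cos θ, r sin θ) = (21.612930, -7.866463)
h = r sin θ − e = -7.866463 − 13 = -20.866463
x = r cos θ + √(L² − h²) = 21.612930 + √(27225.0 − 435.4093) = 21.612930 + 163.675260 = 185.288190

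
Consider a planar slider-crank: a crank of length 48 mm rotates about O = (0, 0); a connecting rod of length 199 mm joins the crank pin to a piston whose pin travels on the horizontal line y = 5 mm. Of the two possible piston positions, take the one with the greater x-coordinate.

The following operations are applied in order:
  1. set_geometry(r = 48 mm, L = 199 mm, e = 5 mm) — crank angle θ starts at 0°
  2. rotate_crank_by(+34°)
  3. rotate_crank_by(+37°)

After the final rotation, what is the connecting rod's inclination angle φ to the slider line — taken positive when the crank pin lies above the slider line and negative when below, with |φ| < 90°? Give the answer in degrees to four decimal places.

set_geometry: r = 48 mm, L = 199 mm, e = 5 mm; θ ← 0°
rotate_crank_by(+34°): θ ← 0° +34° = 34°
rotate_crank_by(+37°): θ ← 34° +37° = 71°
crank pin P = (r cos θ, r sin θ) = (15.627271, 45.384892)
h = r sin θ − e = 45.384892 − 5 = 40.384892
sin φ = h / L = 40.384892 / 199 = 0.20293915
φ = arcsin(0.20293915) = 11.708886°

11.7089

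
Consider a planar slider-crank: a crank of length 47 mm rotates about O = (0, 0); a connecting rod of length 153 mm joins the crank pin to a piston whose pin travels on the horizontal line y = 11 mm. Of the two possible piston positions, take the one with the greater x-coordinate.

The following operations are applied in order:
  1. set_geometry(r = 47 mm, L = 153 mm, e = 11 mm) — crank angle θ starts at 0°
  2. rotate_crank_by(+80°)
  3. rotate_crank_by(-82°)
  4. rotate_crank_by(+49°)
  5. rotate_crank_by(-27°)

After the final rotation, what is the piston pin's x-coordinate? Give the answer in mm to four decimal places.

197.0814

set_geometry: r = 47 mm, L = 153 mm, e = 11 mm; θ ← 0°
rotate_crank_by(+80°): θ ← 0° +80° = 80°
rotate_crank_by(-82°): θ ← 80° -82° = -2°
rotate_crank_by(+49°): θ ← -2° +49° = 47°
rotate_crank_by(-27°): θ ← 47° -27° = 20°
crank pin P = (r cos θ, r sin θ) = (44.165553, 16.074947)
h = r sin θ − e = 16.074947 − 11 = 5.074947
x = r cos θ + √(L² − h²) = 44.165553 + √(23409.0 − 25.7551) = 44.165553 + 152.915810 = 197.081363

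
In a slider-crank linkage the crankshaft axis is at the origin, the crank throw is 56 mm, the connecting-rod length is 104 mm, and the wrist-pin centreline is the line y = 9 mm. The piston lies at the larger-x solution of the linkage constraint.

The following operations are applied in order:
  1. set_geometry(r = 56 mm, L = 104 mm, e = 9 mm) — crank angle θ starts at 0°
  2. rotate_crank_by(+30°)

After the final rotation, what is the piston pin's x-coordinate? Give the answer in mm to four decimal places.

set_geometry: r = 56 mm, L = 104 mm, e = 9 mm; θ ← 0°
rotate_crank_by(+30°): θ ← 0° +30° = 30°
crank pin P = (r cos θ, r sin θ) = (48.497423, 28.000000)
h = r sin θ − e = 28.000000 − 9 = 19.000000
x = r cos θ + √(L² − h²) = 48.497423 + √(10816.0 − 361.0000) = 48.497423 + 102.249694 = 150.747117

150.7471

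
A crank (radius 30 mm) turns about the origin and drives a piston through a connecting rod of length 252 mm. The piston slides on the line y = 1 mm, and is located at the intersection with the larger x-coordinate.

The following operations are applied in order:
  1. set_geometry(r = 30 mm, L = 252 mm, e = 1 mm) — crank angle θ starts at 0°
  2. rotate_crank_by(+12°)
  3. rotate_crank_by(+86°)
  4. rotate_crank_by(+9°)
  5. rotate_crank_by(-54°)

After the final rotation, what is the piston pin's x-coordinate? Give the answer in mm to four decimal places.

set_geometry: r = 30 mm, L = 252 mm, e = 1 mm; θ ← 0°
rotate_crank_by(+12°): θ ← 0° +12° = 12°
rotate_crank_by(+86°): θ ← 12° +86° = 98°
rotate_crank_by(+9°): θ ← 98° +9° = 107°
rotate_crank_by(-54°): θ ← 107° -54° = 53°
crank pin P = (r cos θ, r sin θ) = (18.054451, 23.959065)
h = r sin θ − e = 23.959065 − 1 = 22.959065
x = r cos θ + √(L² − h²) = 18.054451 + √(63504.0 − 527.1187) = 18.054451 + 250.951950 = 269.006401

269.0064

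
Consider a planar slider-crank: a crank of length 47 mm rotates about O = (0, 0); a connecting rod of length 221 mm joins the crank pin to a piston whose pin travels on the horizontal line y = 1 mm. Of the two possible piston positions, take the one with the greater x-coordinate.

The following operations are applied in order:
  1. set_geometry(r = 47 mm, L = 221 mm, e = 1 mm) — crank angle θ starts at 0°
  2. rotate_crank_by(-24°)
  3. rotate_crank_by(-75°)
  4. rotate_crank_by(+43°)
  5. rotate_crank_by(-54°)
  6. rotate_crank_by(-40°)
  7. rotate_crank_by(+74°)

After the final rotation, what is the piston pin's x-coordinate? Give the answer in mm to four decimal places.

227.4006

set_geometry: r = 47 mm, L = 221 mm, e = 1 mm; θ ← 0°
rotate_crank_by(-24°): θ ← 0° -24° = -24°
rotate_crank_by(-75°): θ ← -24° -75° = -99°
rotate_crank_by(+43°): θ ← -99° +43° = -56°
rotate_crank_by(-54°): θ ← -56° -54° = -110°
rotate_crank_by(-40°): θ ← -110° -40° = -150°
rotate_crank_by(+74°): θ ← -150° +74° = -76°
crank pin P = (r cos θ, r sin θ) = (11.370329, -45.603899)
h = r sin θ − e = -45.603899 − 1 = -46.603899
x = r cos θ + √(L² − h²) = 11.370329 + √(48841.0 − 2171.9234) = 11.370329 + 216.030268 = 227.400597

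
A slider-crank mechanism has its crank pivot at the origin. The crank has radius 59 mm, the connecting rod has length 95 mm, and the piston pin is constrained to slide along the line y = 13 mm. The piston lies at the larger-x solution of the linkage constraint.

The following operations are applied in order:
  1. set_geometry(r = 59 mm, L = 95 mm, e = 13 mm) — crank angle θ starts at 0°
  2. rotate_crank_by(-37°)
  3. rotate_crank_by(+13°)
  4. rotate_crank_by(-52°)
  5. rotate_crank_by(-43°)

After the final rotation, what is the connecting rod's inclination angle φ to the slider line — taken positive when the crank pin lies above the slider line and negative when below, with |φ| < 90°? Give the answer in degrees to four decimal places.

-42.8458

set_geometry: r = 59 mm, L = 95 mm, e = 13 mm; θ ← 0°
rotate_crank_by(-37°): θ ← 0° -37° = -37°
rotate_crank_by(+13°): θ ← -37° +13° = -24°
rotate_crank_by(-52°): θ ← -24° -52° = -76°
rotate_crank_by(-43°): θ ← -76° -43° = -119°
crank pin P = (r cos θ, r sin θ) = (-28.603768, -51.602563)
h = r sin θ − e = -51.602563 − 13 = -64.602563
sin φ = h / L = -64.602563 / 95 = -0.68002698
φ = arcsin(-0.68002698) = -42.845751°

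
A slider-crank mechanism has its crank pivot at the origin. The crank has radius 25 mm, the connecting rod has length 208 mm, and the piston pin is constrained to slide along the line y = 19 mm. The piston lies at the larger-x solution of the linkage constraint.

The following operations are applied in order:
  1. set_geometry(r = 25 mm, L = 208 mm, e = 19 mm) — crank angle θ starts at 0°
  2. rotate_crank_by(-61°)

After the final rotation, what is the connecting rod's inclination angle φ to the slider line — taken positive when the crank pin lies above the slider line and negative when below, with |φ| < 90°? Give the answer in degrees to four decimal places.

set_geometry: r = 25 mm, L = 208 mm, e = 19 mm; θ ← 0°
rotate_crank_by(-61°): θ ← 0° -61° = -61°
crank pin P = (r cos θ, r sin θ) = (12.120241, -21.865493)
h = r sin θ − e = -21.865493 − 19 = -40.865493
sin φ = h / L = -40.865493 / 208 = -0.19646871
φ = arcsin(-0.19646871) = -11.330535°

-11.3305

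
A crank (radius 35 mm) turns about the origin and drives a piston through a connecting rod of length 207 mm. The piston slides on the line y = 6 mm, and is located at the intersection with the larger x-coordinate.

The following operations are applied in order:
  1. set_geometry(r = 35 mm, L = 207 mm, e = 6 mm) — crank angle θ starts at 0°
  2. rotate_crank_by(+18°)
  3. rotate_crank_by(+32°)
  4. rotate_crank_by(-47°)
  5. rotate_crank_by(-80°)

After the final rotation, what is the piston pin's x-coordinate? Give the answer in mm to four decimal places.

210.9515

set_geometry: r = 35 mm, L = 207 mm, e = 6 mm; θ ← 0°
rotate_crank_by(+18°): θ ← 0° +18° = 18°
rotate_crank_by(+32°): θ ← 18° +32° = 50°
rotate_crank_by(-47°): θ ← 50° -47° = 3°
rotate_crank_by(-80°): θ ← 3° -80° = -77°
crank pin P = (r cos θ, r sin θ) = (7.873287, -34.102952)
h = r sin θ − e = -34.102952 − 6 = -40.102952
x = r cos θ + √(L² − h²) = 7.873287 + √(42849.0 − 1608.2468) = 7.873287 + 203.078195 = 210.951482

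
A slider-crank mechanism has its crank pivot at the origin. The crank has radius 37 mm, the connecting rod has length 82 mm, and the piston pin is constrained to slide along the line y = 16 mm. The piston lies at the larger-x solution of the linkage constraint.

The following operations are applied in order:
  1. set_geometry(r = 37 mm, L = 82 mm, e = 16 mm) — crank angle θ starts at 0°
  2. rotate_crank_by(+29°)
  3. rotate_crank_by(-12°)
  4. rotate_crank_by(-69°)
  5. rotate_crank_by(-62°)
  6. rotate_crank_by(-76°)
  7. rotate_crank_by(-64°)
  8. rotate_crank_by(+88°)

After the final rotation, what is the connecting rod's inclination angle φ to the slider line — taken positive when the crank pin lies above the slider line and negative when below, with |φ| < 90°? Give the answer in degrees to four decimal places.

set_geometry: r = 37 mm, L = 82 mm, e = 16 mm; θ ← 0°
rotate_crank_by(+29°): θ ← 0° +29° = 29°
rotate_crank_by(-12°): θ ← 29° -12° = 17°
rotate_crank_by(-69°): θ ← 17° -69° = -52°
rotate_crank_by(-62°): θ ← -52° -62° = -114°
rotate_crank_by(-76°): θ ← -114° -76° = -190°
rotate_crank_by(-64°): θ ← -190° -64° = -254°
rotate_crank_by(+88°): θ ← -254° +88° = -166°
crank pin P = (r cos θ, r sin θ) = (-35.900942, -8.951110)
h = r sin θ − e = -8.951110 − 16 = -24.951110
sin φ = h / L = -24.951110 / 82 = -0.30428183
φ = arcsin(-0.30428183) = -17.714962°

-17.7150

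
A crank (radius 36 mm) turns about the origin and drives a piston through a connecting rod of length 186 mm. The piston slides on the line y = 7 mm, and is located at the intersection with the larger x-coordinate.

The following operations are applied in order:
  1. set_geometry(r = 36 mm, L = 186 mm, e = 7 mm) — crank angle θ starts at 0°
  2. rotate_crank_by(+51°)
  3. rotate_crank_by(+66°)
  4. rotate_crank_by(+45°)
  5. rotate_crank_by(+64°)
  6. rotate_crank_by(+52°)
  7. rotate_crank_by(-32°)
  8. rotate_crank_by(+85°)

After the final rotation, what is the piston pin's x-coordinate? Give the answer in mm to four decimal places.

215.8719

set_geometry: r = 36 mm, L = 186 mm, e = 7 mm; θ ← 0°
rotate_crank_by(+51°): θ ← 0° +51° = 51°
rotate_crank_by(+66°): θ ← 51° +66° = 117°
rotate_crank_by(+45°): θ ← 117° +45° = 162°
rotate_crank_by(+64°): θ ← 162° +64° = 226°
rotate_crank_by(+52°): θ ← 226° +52° = 278°
rotate_crank_by(-32°): θ ← 278° -32° = 246°
rotate_crank_by(+85°): θ ← 246° +85° = 331°
crank pin P = (r cos θ, r sin θ) = (31.486309, -17.453146)
h = r sin θ − e = -17.453146 − 7 = -24.453146
x = r cos θ + √(L² − h²) = 31.486309 + √(34596.0 − 597.9564) = 31.486309 + 184.385584 = 215.871894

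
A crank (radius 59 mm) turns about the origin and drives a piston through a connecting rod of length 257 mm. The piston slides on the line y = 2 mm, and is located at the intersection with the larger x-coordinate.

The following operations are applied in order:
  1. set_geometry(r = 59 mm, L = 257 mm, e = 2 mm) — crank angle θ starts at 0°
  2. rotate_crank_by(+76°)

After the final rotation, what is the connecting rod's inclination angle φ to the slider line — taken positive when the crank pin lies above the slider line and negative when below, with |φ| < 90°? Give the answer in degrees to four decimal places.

set_geometry: r = 59 mm, L = 257 mm, e = 2 mm; θ ← 0°
rotate_crank_by(+76°): θ ← 0° +76° = 76°
crank pin P = (r cos θ, r sin θ) = (14.273392, 57.247448)
h = r sin θ − e = 57.247448 − 2 = 55.247448
sin φ = h / L = 55.247448 / 257 = 0.21497061
φ = arcsin(0.21497061) = 12.413803°

12.4138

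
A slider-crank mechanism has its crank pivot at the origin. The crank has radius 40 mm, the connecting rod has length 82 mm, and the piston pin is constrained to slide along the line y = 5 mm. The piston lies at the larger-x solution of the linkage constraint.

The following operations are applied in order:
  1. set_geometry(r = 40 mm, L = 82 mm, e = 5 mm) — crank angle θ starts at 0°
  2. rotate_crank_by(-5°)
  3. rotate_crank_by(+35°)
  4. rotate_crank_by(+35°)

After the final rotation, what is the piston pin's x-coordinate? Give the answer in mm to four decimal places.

92.7156

set_geometry: r = 40 mm, L = 82 mm, e = 5 mm; θ ← 0°
rotate_crank_by(-5°): θ ← 0° -5° = -5°
rotate_crank_by(+35°): θ ← -5° +35° = 30°
rotate_crank_by(+35°): θ ← 30° +35° = 65°
crank pin P = (r cos θ, r sin θ) = (16.904730, 36.252311)
h = r sin θ − e = 36.252311 − 5 = 31.252311
x = r cos θ + √(L² − h²) = 16.904730 + √(6724.0 − 976.7070) = 16.904730 + 75.810903 = 92.715634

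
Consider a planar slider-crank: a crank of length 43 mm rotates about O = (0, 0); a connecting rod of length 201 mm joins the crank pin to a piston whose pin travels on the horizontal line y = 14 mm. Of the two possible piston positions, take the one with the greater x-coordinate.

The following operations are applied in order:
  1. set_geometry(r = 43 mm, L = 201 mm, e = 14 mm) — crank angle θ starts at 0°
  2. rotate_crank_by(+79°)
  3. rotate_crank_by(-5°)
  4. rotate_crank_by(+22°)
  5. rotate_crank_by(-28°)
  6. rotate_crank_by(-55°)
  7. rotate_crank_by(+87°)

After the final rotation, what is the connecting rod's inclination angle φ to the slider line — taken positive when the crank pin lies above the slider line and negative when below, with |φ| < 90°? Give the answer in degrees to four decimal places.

set_geometry: r = 43 mm, L = 201 mm, e = 14 mm; θ ← 0°
rotate_crank_by(+79°): θ ← 0° +79° = 79°
rotate_crank_by(-5°): θ ← 79° -5° = 74°
rotate_crank_by(+22°): θ ← 74° +22° = 96°
rotate_crank_by(-28°): θ ← 96° -28° = 68°
rotate_crank_by(-55°): θ ← 68° -55° = 13°
rotate_crank_by(+87°): θ ← 13° +87° = 100°
crank pin P = (r cos θ, r sin θ) = (-7.466872, 42.346733)
h = r sin θ − e = 42.346733 − 14 = 28.346733
sin φ = h / L = 28.346733 / 201 = 0.14102852
φ = arcsin(0.14102852) = 8.107367°

8.1074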